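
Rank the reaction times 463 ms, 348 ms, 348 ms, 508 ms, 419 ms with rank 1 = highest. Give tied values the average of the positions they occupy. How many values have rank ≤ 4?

Sorted (descending): 508, 463, 419, 348, 348
The 2 values of 348 occupy positions 4–5 → average rank (4+5)/2 = 4.5.
Ranks ≤ 4: {1, 2, 3} → 3 values.

3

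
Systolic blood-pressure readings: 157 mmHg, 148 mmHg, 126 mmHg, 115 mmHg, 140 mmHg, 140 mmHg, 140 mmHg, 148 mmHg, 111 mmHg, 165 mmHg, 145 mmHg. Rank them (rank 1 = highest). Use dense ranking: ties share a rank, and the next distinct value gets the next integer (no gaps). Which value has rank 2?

Sorted (descending): 165, 157, 148, 148, 145, 140, 140, 140, 126, 115, 111
The 2 values of 148 share dense rank 3.
The 3 values of 140 share dense rank 5.
Remaining distinct values take the next consecutive integers.
Rank 2 → value 157.

157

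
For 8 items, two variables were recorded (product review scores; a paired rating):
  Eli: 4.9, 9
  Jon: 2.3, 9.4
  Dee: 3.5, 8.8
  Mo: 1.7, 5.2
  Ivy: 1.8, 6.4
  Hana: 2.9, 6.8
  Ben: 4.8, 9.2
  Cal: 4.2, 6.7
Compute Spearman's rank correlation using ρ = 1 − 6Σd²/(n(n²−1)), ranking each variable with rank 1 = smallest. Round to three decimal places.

0.548

Ranks of variable 1: 8, 3, 5, 1, 2, 4, 7, 6
Ranks of variable 2: 6, 8, 5, 1, 2, 4, 7, 3
d = r₁ − r₂: 2, -5, 0, 0, 0, 0, 0, 3
d²: 4, 25, 0, 0, 0, 0, 0, 9; Σd² = 38
ρ = 1 − 6·38/(8·63) = 1 − 228/504 = 0.548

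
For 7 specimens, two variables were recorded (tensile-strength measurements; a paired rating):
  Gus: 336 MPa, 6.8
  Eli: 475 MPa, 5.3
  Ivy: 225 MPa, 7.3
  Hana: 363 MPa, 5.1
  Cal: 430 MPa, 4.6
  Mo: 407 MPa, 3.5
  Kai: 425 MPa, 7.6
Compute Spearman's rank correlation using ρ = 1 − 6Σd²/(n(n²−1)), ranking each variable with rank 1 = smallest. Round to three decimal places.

Ranks of variable 1: 2, 7, 1, 3, 6, 4, 5
Ranks of variable 2: 5, 4, 6, 3, 2, 1, 7
d = r₁ − r₂: -3, 3, -5, 0, 4, 3, -2
d²: 9, 9, 25, 0, 16, 9, 4; Σd² = 72
ρ = 1 − 6·72/(7·48) = 1 − 432/336 = -0.286

-0.286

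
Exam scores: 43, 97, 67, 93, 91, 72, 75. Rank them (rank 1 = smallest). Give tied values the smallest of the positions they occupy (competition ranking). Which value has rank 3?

72

Sorted (ascending): 43, 67, 72, 75, 91, 93, 97
No ties — each value takes its position as its rank.
Rank 3 → value 72.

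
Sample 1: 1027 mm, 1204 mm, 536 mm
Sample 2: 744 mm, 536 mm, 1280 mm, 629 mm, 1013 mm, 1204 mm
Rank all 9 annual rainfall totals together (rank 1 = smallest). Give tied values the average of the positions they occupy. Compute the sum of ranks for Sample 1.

15

Sorted (ascending): 536, 536, 629, 744, 1013, 1027, 1204, 1204, 1280
The 2 values of 536 occupy positions 1–2 → average rank (1+2)/2 = 1.5.
The 2 values of 1204 occupy positions 7–8 → average rank (7+8)/2 = 7.5.
Sample 1 values → pooled ranks: 1027→6, 1204→7.5, 536→1.5
Rank sum = 6 + 7.5 + 1.5 = 15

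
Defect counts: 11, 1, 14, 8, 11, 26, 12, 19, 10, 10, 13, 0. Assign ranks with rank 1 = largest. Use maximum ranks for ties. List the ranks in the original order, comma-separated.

7, 11, 3, 10, 7, 1, 5, 2, 9, 9, 4, 12

Sorted (descending): 26, 19, 14, 13, 12, 11, 11, 10, 10, 8, 1, 0
The 2 values of 11 occupy positions 6–7 → each gets rank 7.
The 2 values of 10 occupy positions 8–9 → each gets rank 9.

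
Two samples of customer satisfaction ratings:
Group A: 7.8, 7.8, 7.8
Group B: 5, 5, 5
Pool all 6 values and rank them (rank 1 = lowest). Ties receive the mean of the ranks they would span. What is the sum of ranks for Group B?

6

Sorted (ascending): 5, 5, 5, 7.8, 7.8, 7.8
The 3 values of 5 occupy positions 1–3 → average rank 2.
The 3 values of 7.8 occupy positions 4–6 → average rank 5.
Group B values → pooled ranks: 5→2, 5→2, 5→2
Rank sum = 2 + 2 + 2 = 6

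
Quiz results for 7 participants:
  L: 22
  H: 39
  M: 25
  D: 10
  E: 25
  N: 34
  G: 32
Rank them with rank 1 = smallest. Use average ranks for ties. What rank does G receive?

5

Sorted (ascending): 10, 22, 25, 25, 32, 34, 39
The 2 values of 25 occupy positions 3–4 → average rank (3+4)/2 = 3.5.
G has value 32 → rank 5.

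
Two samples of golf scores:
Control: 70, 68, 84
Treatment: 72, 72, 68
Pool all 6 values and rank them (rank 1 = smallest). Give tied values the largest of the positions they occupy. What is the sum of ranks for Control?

11

Sorted (ascending): 68, 68, 70, 72, 72, 84
The 2 values of 68 occupy positions 1–2 → each gets rank 2.
The 2 values of 72 occupy positions 4–5 → each gets rank 5.
Control values → pooled ranks: 70→3, 68→2, 84→6
Rank sum = 3 + 2 + 6 = 11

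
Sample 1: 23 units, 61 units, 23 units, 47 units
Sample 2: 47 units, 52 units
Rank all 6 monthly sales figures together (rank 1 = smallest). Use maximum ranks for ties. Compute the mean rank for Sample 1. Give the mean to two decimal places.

Sorted (ascending): 23, 23, 47, 47, 52, 61
The 2 values of 23 occupy positions 1–2 → each gets rank 2.
The 2 values of 47 occupy positions 3–4 → each gets rank 4.
Sample 1 values → pooled ranks: 23→2, 61→6, 23→2, 47→4
Mean rank = (2 + 6 + 2 + 4) / 4 = 3.50

3.50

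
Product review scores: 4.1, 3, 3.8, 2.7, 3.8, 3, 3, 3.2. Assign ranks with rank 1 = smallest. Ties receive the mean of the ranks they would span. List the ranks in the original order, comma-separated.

Sorted (ascending): 2.7, 3, 3, 3, 3.2, 3.8, 3.8, 4.1
The 3 values of 3 occupy positions 2–4 → average rank 3.
The 2 values of 3.8 occupy positions 6–7 → average rank (6+7)/2 = 6.5.

8, 3, 6.5, 1, 6.5, 3, 3, 5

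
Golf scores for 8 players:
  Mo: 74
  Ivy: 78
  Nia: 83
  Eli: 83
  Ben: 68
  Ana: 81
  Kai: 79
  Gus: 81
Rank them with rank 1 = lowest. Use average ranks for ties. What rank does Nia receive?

Sorted (ascending): 68, 74, 78, 79, 81, 81, 83, 83
The 2 values of 81 occupy positions 5–6 → average rank (5+6)/2 = 5.5.
The 2 values of 83 occupy positions 7–8 → average rank (7+8)/2 = 7.5.
Nia has value 83 → rank 7.5.

7.5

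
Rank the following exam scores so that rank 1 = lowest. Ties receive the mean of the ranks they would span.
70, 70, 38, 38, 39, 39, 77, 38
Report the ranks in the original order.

Sorted (ascending): 38, 38, 38, 39, 39, 70, 70, 77
The 3 values of 38 occupy positions 1–3 → average rank 2.
The 2 values of 39 occupy positions 4–5 → average rank (4+5)/2 = 4.5.
The 2 values of 70 occupy positions 6–7 → average rank (6+7)/2 = 6.5.

6.5, 6.5, 2, 2, 4.5, 4.5, 8, 2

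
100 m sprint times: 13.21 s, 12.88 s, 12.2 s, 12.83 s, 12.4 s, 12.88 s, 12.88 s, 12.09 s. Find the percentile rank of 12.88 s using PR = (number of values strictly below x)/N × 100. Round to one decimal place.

N = 8.
Strictly below 12.88: 4. Equal to 12.88: 3.
PR = 4/8 × 100 = 50.0

50.0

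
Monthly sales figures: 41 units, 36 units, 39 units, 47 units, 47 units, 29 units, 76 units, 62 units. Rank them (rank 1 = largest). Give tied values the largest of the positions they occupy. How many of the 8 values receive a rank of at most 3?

Sorted (descending): 76, 62, 47, 47, 41, 39, 36, 29
The 2 values of 47 occupy positions 3–4 → each gets rank 4.
Ranks ≤ 3: {1, 2} → 2 values.

2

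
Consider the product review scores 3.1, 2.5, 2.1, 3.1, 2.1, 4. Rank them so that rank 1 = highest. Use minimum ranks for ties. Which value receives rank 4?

Sorted (descending): 4, 3.1, 3.1, 2.5, 2.1, 2.1
The 2 values of 3.1 occupy positions 2–3 → each gets rank 2.
The 2 values of 2.1 occupy positions 5–6 → each gets rank 5.
Rank 4 → value 2.5.

2.5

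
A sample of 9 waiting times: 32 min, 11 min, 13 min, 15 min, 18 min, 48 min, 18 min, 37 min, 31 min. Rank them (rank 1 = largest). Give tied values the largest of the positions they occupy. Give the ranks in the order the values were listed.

3, 9, 8, 7, 6, 1, 6, 2, 4

Sorted (descending): 48, 37, 32, 31, 18, 18, 15, 13, 11
The 2 values of 18 occupy positions 5–6 → each gets rank 6.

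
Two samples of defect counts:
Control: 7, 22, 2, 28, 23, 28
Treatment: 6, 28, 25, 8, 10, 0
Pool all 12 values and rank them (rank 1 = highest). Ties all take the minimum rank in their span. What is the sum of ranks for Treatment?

Sorted (descending): 28, 28, 28, 25, 23, 22, 10, 8, 7, 6, 2, 0
The 3 values of 28 occupy positions 1–3 → each gets rank 1.
Treatment values → pooled ranks: 6→10, 28→1, 25→4, 8→8, 10→7, 0→12
Rank sum = 10 + 1 + 4 + 8 + 7 + 12 = 42

42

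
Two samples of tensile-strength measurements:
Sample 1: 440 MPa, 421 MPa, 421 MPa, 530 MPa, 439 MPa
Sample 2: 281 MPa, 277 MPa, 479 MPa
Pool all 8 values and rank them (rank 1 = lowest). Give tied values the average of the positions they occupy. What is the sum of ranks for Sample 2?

10

Sorted (ascending): 277, 281, 421, 421, 439, 440, 479, 530
The 2 values of 421 occupy positions 3–4 → average rank (3+4)/2 = 3.5.
Sample 2 values → pooled ranks: 281→2, 277→1, 479→7
Rank sum = 2 + 1 + 7 = 10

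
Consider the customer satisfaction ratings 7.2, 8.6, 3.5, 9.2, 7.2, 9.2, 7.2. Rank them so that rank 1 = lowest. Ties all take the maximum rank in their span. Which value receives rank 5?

Sorted (ascending): 3.5, 7.2, 7.2, 7.2, 8.6, 9.2, 9.2
The 3 values of 7.2 occupy positions 2–4 → each gets rank 4.
The 2 values of 9.2 occupy positions 6–7 → each gets rank 7.
Rank 5 → value 8.6.

8.6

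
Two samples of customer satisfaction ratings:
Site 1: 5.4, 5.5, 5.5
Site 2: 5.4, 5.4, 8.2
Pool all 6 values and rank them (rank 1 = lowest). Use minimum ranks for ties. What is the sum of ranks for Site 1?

9

Sorted (ascending): 5.4, 5.4, 5.4, 5.5, 5.5, 8.2
The 3 values of 5.4 occupy positions 1–3 → each gets rank 1.
The 2 values of 5.5 occupy positions 4–5 → each gets rank 4.
Site 1 values → pooled ranks: 5.4→1, 5.5→4, 5.5→4
Rank sum = 1 + 4 + 4 = 9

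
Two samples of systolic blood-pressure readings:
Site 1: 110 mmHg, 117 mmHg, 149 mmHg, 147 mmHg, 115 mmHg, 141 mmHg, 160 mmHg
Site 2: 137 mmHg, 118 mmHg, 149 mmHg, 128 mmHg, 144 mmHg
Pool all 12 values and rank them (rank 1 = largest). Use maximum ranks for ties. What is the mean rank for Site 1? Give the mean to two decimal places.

Sorted (descending): 160, 149, 149, 147, 144, 141, 137, 128, 118, 117, 115, 110
The 2 values of 149 occupy positions 2–3 → each gets rank 3.
Site 1 values → pooled ranks: 110→12, 117→10, 149→3, 147→4, 115→11, 141→6, 160→1
Mean rank = (12 + 10 + 3 + 4 + 11 + 6 + 1) / 7 = 6.71

6.71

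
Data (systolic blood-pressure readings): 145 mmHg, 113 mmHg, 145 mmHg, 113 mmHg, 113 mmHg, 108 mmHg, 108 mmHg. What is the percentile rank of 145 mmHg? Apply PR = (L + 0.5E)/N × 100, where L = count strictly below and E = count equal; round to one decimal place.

85.7

N = 7.
Strictly below 145: 5. Equal to 145: 2.
PR = (5 + 0.5·2)/7 × 100 = 85.7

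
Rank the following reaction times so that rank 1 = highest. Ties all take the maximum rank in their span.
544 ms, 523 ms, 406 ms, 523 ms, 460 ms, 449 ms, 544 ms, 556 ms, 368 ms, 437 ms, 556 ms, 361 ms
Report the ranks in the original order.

4, 6, 10, 6, 7, 8, 4, 2, 11, 9, 2, 12

Sorted (descending): 556, 556, 544, 544, 523, 523, 460, 449, 437, 406, 368, 361
The 2 values of 556 occupy positions 1–2 → each gets rank 2.
The 2 values of 544 occupy positions 3–4 → each gets rank 4.
The 2 values of 523 occupy positions 5–6 → each gets rank 6.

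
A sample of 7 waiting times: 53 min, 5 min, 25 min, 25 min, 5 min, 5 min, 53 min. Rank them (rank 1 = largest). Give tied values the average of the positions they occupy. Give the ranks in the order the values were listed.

Sorted (descending): 53, 53, 25, 25, 5, 5, 5
The 2 values of 53 occupy positions 1–2 → average rank (1+2)/2 = 1.5.
The 2 values of 25 occupy positions 3–4 → average rank (3+4)/2 = 3.5.
The 3 values of 5 occupy positions 5–7 → average rank 6.

1.5, 6, 3.5, 3.5, 6, 6, 1.5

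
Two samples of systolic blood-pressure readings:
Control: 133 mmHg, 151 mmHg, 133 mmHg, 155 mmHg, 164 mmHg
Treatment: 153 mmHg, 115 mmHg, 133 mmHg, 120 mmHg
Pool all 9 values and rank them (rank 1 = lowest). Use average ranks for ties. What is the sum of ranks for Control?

Sorted (ascending): 115, 120, 133, 133, 133, 151, 153, 155, 164
The 3 values of 133 occupy positions 3–5 → average rank 4.
Control values → pooled ranks: 133→4, 151→6, 133→4, 155→8, 164→9
Rank sum = 4 + 6 + 4 + 8 + 9 = 31

31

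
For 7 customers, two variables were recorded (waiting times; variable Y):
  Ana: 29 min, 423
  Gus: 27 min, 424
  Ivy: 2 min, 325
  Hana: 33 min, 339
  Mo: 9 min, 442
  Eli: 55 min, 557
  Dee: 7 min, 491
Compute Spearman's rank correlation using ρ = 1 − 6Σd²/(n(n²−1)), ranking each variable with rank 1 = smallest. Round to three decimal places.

0.286

Ranks of variable 1: 5, 4, 1, 6, 3, 7, 2
Ranks of variable 2: 3, 4, 1, 2, 5, 7, 6
d = r₁ − r₂: 2, 0, 0, 4, -2, 0, -4
d²: 4, 0, 0, 16, 4, 0, 16; Σd² = 40
ρ = 1 − 6·40/(7·48) = 1 − 240/336 = 0.286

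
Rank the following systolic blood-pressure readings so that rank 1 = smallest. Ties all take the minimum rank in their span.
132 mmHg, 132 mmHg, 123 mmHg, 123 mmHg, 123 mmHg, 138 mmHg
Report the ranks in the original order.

Sorted (ascending): 123, 123, 123, 132, 132, 138
The 3 values of 123 occupy positions 1–3 → each gets rank 1.
The 2 values of 132 occupy positions 4–5 → each gets rank 4.

4, 4, 1, 1, 1, 6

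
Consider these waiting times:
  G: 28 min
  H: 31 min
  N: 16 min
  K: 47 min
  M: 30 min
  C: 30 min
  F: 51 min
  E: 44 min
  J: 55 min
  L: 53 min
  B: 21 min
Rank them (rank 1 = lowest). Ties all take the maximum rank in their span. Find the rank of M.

5

Sorted (ascending): 16, 21, 28, 30, 30, 31, 44, 47, 51, 53, 55
The 2 values of 30 occupy positions 4–5 → each gets rank 5.
M has value 30 min → rank 5.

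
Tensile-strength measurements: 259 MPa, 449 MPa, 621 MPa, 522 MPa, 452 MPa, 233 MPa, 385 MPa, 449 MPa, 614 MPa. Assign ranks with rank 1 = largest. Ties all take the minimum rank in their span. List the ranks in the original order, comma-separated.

8, 5, 1, 3, 4, 9, 7, 5, 2

Sorted (descending): 621, 614, 522, 452, 449, 449, 385, 259, 233
The 2 values of 449 occupy positions 5–6 → each gets rank 5.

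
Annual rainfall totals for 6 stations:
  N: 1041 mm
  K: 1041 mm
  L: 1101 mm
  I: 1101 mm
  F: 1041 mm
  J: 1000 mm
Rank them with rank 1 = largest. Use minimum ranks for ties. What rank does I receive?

Sorted (descending): 1101, 1101, 1041, 1041, 1041, 1000
The 2 values of 1101 occupy positions 1–2 → each gets rank 1.
The 3 values of 1041 occupy positions 3–5 → each gets rank 3.
I has value 1101 mm → rank 1.

1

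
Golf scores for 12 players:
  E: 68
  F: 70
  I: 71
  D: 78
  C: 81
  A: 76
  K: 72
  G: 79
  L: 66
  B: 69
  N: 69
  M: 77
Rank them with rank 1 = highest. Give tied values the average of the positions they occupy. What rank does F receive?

Sorted (descending): 81, 79, 78, 77, 76, 72, 71, 70, 69, 69, 68, 66
The 2 values of 69 occupy positions 9–10 → average rank (9+10)/2 = 9.5.
F has value 70 → rank 8.

8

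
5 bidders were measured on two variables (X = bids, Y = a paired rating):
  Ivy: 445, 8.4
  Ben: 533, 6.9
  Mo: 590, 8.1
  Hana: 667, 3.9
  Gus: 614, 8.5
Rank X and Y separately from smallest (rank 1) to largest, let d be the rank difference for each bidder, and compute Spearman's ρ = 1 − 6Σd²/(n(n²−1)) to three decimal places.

Ranks of variable 1: 1, 2, 3, 5, 4
Ranks of variable 2: 4, 2, 3, 1, 5
d = r₁ − r₂: -3, 0, 0, 4, -1
d²: 9, 0, 0, 16, 1; Σd² = 26
ρ = 1 − 6·26/(5·24) = 1 − 156/120 = -0.300

-0.300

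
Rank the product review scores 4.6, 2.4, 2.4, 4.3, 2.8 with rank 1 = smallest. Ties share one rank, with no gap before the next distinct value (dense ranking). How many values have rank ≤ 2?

3

Sorted (ascending): 2.4, 2.4, 2.8, 4.3, 4.6
The 2 values of 2.4 share dense rank 1.
Remaining distinct values take the next consecutive integers.
Ranks ≤ 2: {1, 1, 2} → 3 values.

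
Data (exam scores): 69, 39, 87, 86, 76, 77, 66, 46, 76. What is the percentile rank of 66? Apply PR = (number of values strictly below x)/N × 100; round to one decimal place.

22.2

N = 9.
Strictly below 66: 2. Equal to 66: 1.
PR = 2/9 × 100 = 22.2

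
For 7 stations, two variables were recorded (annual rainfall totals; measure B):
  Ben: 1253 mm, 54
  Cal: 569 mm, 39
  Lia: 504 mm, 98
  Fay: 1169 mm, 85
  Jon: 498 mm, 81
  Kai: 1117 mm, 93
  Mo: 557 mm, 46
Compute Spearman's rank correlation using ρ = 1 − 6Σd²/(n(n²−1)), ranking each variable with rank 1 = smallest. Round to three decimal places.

Ranks of variable 1: 7, 4, 2, 6, 1, 5, 3
Ranks of variable 2: 3, 1, 7, 5, 4, 6, 2
d = r₁ − r₂: 4, 3, -5, 1, -3, -1, 1
d²: 16, 9, 25, 1, 9, 1, 1; Σd² = 62
ρ = 1 − 6·62/(7·48) = 1 − 372/336 = -0.107

-0.107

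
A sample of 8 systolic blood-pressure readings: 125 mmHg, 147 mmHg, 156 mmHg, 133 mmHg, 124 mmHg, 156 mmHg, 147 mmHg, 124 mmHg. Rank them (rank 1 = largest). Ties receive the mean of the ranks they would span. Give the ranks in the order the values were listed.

6, 3.5, 1.5, 5, 7.5, 1.5, 3.5, 7.5

Sorted (descending): 156, 156, 147, 147, 133, 125, 124, 124
The 2 values of 156 occupy positions 1–2 → average rank (1+2)/2 = 1.5.
The 2 values of 147 occupy positions 3–4 → average rank (3+4)/2 = 3.5.
The 2 values of 124 occupy positions 7–8 → average rank (7+8)/2 = 7.5.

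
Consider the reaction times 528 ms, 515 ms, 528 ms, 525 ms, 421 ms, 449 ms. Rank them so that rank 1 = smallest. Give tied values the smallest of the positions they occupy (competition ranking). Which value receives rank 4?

525

Sorted (ascending): 421, 449, 515, 525, 528, 528
The 2 values of 528 occupy positions 5–6 → each gets rank 5.
Rank 4 → value 525.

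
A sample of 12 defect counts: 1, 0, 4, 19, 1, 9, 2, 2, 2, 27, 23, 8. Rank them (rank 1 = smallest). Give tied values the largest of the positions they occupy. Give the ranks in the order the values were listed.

3, 1, 7, 10, 3, 9, 6, 6, 6, 12, 11, 8

Sorted (ascending): 0, 1, 1, 2, 2, 2, 4, 8, 9, 19, 23, 27
The 2 values of 1 occupy positions 2–3 → each gets rank 3.
The 3 values of 2 occupy positions 4–6 → each gets rank 6.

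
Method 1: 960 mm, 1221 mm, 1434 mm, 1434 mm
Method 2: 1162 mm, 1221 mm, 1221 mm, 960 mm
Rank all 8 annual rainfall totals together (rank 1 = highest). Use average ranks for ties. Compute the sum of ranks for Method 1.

14.5

Sorted (descending): 1434, 1434, 1221, 1221, 1221, 1162, 960, 960
The 2 values of 1434 occupy positions 1–2 → average rank (1+2)/2 = 1.5.
The 3 values of 1221 occupy positions 3–5 → average rank 4.
The 2 values of 960 occupy positions 7–8 → average rank (7+8)/2 = 7.5.
Method 1 values → pooled ranks: 960→7.5, 1221→4, 1434→1.5, 1434→1.5
Rank sum = 7.5 + 4 + 1.5 + 1.5 = 14.5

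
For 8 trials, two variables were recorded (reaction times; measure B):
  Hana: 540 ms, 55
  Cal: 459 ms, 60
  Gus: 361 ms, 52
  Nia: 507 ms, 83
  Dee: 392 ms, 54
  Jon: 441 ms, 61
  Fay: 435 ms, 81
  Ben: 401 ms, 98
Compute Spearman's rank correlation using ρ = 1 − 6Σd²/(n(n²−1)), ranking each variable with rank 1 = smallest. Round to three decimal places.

Ranks of variable 1: 8, 6, 1, 7, 2, 5, 4, 3
Ranks of variable 2: 3, 4, 1, 7, 2, 5, 6, 8
d = r₁ − r₂: 5, 2, 0, 0, 0, 0, -2, -5
d²: 25, 4, 0, 0, 0, 0, 4, 25; Σd² = 58
ρ = 1 − 6·58/(8·63) = 1 − 348/504 = 0.310

0.310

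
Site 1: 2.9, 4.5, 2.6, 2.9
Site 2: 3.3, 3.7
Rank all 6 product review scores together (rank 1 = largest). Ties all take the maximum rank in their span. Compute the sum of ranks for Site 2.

Sorted (descending): 4.5, 3.7, 3.3, 2.9, 2.9, 2.6
The 2 values of 2.9 occupy positions 4–5 → each gets rank 5.
Site 2 values → pooled ranks: 3.3→3, 3.7→2
Rank sum = 3 + 2 = 5

5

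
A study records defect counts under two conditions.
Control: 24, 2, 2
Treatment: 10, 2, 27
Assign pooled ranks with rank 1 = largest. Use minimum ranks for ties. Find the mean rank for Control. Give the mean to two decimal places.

3.33

Sorted (descending): 27, 24, 10, 2, 2, 2
The 3 values of 2 occupy positions 4–6 → each gets rank 4.
Control values → pooled ranks: 24→2, 2→4, 2→4
Mean rank = (2 + 4 + 4) / 3 = 3.33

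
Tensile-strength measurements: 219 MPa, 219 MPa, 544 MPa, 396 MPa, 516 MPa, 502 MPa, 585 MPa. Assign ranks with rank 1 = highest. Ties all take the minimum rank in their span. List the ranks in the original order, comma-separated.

6, 6, 2, 5, 3, 4, 1

Sorted (descending): 585, 544, 516, 502, 396, 219, 219
The 2 values of 219 occupy positions 6–7 → each gets rank 6.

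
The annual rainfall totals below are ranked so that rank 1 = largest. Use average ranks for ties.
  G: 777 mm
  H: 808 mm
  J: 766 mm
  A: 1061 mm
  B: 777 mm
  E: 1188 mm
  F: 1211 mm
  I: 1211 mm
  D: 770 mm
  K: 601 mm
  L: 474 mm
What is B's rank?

6.5

Sorted (descending): 1211, 1211, 1188, 1061, 808, 777, 777, 770, 766, 601, 474
The 2 values of 1211 occupy positions 1–2 → average rank (1+2)/2 = 1.5.
The 2 values of 777 occupy positions 6–7 → average rank (6+7)/2 = 6.5.
B has value 777 mm → rank 6.5.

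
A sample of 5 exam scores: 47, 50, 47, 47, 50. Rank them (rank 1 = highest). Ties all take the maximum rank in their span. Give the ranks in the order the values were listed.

5, 2, 5, 5, 2

Sorted (descending): 50, 50, 47, 47, 47
The 2 values of 50 occupy positions 1–2 → each gets rank 2.
The 3 values of 47 occupy positions 3–5 → each gets rank 5.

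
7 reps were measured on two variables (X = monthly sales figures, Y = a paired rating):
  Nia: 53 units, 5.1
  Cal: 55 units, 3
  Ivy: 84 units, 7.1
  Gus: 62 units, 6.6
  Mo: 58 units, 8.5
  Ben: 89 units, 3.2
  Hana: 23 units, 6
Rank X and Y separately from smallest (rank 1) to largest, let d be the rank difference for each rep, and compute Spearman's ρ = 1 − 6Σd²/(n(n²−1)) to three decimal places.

Ranks of variable 1: 2, 3, 6, 5, 4, 7, 1
Ranks of variable 2: 3, 1, 6, 5, 7, 2, 4
d = r₁ − r₂: -1, 2, 0, 0, -3, 5, -3
d²: 1, 4, 0, 0, 9, 25, 9; Σd² = 48
ρ = 1 − 6·48/(7·48) = 1 − 288/336 = 0.143

0.143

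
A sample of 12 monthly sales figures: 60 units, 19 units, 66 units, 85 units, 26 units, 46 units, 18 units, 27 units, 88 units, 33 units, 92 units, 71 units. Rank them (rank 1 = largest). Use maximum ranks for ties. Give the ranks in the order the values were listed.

Sorted (descending): 92, 88, 85, 71, 66, 60, 46, 33, 27, 26, 19, 18
No ties — each value takes its position as its rank.

6, 11, 5, 3, 10, 7, 12, 9, 2, 8, 1, 4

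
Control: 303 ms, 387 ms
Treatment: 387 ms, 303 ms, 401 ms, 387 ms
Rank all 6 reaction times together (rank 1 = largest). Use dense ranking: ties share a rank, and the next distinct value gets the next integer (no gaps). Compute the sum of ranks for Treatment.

Sorted (descending): 401, 387, 387, 387, 303, 303
The 3 values of 387 share dense rank 2.
The 2 values of 303 share dense rank 3.
Remaining distinct values take the next consecutive integers.
Treatment values → pooled ranks: 387→2, 303→3, 401→1, 387→2
Rank sum = 2 + 3 + 1 + 2 = 8

8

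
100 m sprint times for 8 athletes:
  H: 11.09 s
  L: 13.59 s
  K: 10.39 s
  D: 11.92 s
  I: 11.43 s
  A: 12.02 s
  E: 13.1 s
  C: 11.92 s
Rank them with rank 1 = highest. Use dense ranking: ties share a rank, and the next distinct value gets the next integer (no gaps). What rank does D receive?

4

Sorted (descending): 13.59, 13.1, 12.02, 11.92, 11.92, 11.43, 11.09, 10.39
The 2 values of 11.92 share dense rank 4.
Remaining distinct values take the next consecutive integers.
D has value 11.92 s → rank 4.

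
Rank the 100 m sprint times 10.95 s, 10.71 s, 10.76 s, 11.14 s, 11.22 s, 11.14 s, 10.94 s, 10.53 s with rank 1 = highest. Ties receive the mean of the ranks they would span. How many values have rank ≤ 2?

1

Sorted (descending): 11.22, 11.14, 11.14, 10.95, 10.94, 10.76, 10.71, 10.53
The 2 values of 11.14 occupy positions 2–3 → average rank (2+3)/2 = 2.5.
Ranks ≤ 2: {1} → 1 value.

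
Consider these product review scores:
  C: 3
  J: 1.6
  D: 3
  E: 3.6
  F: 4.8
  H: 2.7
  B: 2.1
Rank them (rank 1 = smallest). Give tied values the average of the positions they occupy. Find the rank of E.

Sorted (ascending): 1.6, 2.1, 2.7, 3, 3, 3.6, 4.8
The 2 values of 3 occupy positions 4–5 → average rank (4+5)/2 = 4.5.
E has value 3.6 → rank 6.

6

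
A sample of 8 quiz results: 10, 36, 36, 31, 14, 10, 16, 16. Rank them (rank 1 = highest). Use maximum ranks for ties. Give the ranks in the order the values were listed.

8, 2, 2, 3, 6, 8, 5, 5

Sorted (descending): 36, 36, 31, 16, 16, 14, 10, 10
The 2 values of 36 occupy positions 1–2 → each gets rank 2.
The 2 values of 16 occupy positions 4–5 → each gets rank 5.
The 2 values of 10 occupy positions 7–8 → each gets rank 8.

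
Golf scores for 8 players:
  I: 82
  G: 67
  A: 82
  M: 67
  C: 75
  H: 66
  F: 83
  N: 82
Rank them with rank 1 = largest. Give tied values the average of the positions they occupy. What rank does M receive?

6.5

Sorted (descending): 83, 82, 82, 82, 75, 67, 67, 66
The 3 values of 82 occupy positions 2–4 → average rank 3.
The 2 values of 67 occupy positions 6–7 → average rank (6+7)/2 = 6.5.
M has value 67 → rank 6.5.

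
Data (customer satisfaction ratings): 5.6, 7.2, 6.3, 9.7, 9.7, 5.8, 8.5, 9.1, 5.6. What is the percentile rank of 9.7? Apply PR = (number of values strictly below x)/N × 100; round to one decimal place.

N = 9.
Strictly below 9.7: 7. Equal to 9.7: 2.
PR = 7/9 × 100 = 77.8

77.8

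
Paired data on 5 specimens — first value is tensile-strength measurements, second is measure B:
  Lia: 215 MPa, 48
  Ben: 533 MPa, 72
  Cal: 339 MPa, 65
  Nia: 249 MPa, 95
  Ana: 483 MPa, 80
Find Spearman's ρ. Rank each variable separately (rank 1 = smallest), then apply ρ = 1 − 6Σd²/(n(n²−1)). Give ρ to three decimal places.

Ranks of variable 1: 1, 5, 3, 2, 4
Ranks of variable 2: 1, 3, 2, 5, 4
d = r₁ − r₂: 0, 2, 1, -3, 0
d²: 0, 4, 1, 9, 0; Σd² = 14
ρ = 1 − 6·14/(5·24) = 1 − 84/120 = 0.300

0.300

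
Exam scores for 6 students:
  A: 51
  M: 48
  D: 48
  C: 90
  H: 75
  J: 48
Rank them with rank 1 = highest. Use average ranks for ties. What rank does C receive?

Sorted (descending): 90, 75, 51, 48, 48, 48
The 3 values of 48 occupy positions 4–6 → average rank 5.
C has value 90 → rank 1.

1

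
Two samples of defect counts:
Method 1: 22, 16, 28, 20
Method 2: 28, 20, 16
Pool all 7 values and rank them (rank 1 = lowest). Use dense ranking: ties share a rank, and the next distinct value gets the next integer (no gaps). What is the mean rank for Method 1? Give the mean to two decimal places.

2.50

Sorted (ascending): 16, 16, 20, 20, 22, 28, 28
The 2 values of 16 share dense rank 1.
The 2 values of 20 share dense rank 2.
The 2 values of 28 share dense rank 4.
Remaining distinct values take the next consecutive integers.
Method 1 values → pooled ranks: 22→3, 16→1, 28→4, 20→2
Mean rank = (3 + 1 + 4 + 2) / 4 = 2.50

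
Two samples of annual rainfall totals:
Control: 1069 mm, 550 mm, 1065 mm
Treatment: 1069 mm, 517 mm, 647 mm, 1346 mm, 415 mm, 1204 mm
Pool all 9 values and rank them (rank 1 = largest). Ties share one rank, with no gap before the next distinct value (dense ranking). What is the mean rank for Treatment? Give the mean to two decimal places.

Sorted (descending): 1346, 1204, 1069, 1069, 1065, 647, 550, 517, 415
The 2 values of 1069 share dense rank 3.
Remaining distinct values take the next consecutive integers.
Treatment values → pooled ranks: 1069→3, 517→7, 647→5, 1346→1, 415→8, 1204→2
Mean rank = (3 + 7 + 5 + 1 + 8 + 2) / 6 = 4.33

4.33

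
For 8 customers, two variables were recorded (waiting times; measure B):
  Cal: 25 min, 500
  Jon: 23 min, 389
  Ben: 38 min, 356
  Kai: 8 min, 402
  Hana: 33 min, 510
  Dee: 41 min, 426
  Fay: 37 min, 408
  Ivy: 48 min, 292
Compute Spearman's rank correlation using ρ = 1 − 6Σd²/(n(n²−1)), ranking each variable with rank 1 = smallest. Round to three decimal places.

Ranks of variable 1: 3, 2, 6, 1, 4, 7, 5, 8
Ranks of variable 2: 7, 3, 2, 4, 8, 6, 5, 1
d = r₁ − r₂: -4, -1, 4, -3, -4, 1, 0, 7
d²: 16, 1, 16, 9, 16, 1, 0, 49; Σd² = 108
ρ = 1 − 6·108/(8·63) = 1 − 648/504 = -0.286

-0.286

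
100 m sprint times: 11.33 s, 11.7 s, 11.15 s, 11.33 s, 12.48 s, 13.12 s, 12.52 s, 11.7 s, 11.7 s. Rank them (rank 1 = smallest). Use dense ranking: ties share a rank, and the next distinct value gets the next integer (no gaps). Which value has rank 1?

Sorted (ascending): 11.15, 11.33, 11.33, 11.7, 11.7, 11.7, 12.48, 12.52, 13.12
The 2 values of 11.33 share dense rank 2.
The 3 values of 11.7 share dense rank 3.
Remaining distinct values take the next consecutive integers.
Rank 1 → value 11.15.

11.15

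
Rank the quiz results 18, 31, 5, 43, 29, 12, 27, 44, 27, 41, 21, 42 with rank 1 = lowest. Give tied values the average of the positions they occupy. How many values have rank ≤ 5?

4

Sorted (ascending): 5, 12, 18, 21, 27, 27, 29, 31, 41, 42, 43, 44
The 2 values of 27 occupy positions 5–6 → average rank (5+6)/2 = 5.5.
Ranks ≤ 5: {1, 2, 3, 4} → 4 values.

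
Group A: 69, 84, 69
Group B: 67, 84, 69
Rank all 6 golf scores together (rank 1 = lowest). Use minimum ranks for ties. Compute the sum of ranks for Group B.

Sorted (ascending): 67, 69, 69, 69, 84, 84
The 3 values of 69 occupy positions 2–4 → each gets rank 2.
The 2 values of 84 occupy positions 5–6 → each gets rank 5.
Group B values → pooled ranks: 67→1, 84→5, 69→2
Rank sum = 1 + 5 + 2 = 8

8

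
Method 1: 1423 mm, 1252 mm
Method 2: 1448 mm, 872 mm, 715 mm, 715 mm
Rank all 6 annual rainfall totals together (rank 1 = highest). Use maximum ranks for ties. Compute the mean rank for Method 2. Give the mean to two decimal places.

4.25

Sorted (descending): 1448, 1423, 1252, 872, 715, 715
The 2 values of 715 occupy positions 5–6 → each gets rank 6.
Method 2 values → pooled ranks: 1448→1, 872→4, 715→6, 715→6
Mean rank = (1 + 4 + 6 + 6) / 4 = 4.25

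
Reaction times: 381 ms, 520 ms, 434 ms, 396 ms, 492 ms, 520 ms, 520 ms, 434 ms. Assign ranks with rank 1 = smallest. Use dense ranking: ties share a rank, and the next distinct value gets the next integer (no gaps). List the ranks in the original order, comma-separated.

1, 5, 3, 2, 4, 5, 5, 3

Sorted (ascending): 381, 396, 434, 434, 492, 520, 520, 520
The 2 values of 434 share dense rank 3.
The 3 values of 520 share dense rank 5.
Remaining distinct values take the next consecutive integers.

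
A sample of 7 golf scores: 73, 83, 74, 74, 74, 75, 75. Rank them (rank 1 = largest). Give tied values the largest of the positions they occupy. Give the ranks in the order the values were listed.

Sorted (descending): 83, 75, 75, 74, 74, 74, 73
The 2 values of 75 occupy positions 2–3 → each gets rank 3.
The 3 values of 74 occupy positions 4–6 → each gets rank 6.

7, 1, 6, 6, 6, 3, 3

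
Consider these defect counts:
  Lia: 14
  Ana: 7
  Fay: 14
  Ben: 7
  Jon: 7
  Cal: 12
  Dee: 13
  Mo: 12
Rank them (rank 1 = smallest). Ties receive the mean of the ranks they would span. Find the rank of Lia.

7.5

Sorted (ascending): 7, 7, 7, 12, 12, 13, 14, 14
The 3 values of 7 occupy positions 1–3 → average rank 2.
The 2 values of 12 occupy positions 4–5 → average rank (4+5)/2 = 4.5.
The 2 values of 14 occupy positions 7–8 → average rank (7+8)/2 = 7.5.
Lia has value 14 → rank 7.5.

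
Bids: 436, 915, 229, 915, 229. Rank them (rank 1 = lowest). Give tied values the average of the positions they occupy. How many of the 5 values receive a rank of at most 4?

3

Sorted (ascending): 229, 229, 436, 915, 915
The 2 values of 229 occupy positions 1–2 → average rank (1+2)/2 = 1.5.
The 2 values of 915 occupy positions 4–5 → average rank (4+5)/2 = 4.5.
Ranks ≤ 4: {1.5, 1.5, 3} → 3 values.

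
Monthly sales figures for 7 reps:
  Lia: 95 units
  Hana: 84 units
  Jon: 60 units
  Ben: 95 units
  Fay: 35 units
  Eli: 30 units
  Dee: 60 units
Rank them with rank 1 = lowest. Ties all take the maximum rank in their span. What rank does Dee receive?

4

Sorted (ascending): 30, 35, 60, 60, 84, 95, 95
The 2 values of 60 occupy positions 3–4 → each gets rank 4.
The 2 values of 95 occupy positions 6–7 → each gets rank 7.
Dee has value 60 units → rank 4.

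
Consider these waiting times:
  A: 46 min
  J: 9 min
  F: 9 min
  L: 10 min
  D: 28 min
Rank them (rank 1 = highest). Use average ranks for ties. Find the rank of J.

4.5

Sorted (descending): 46, 28, 10, 9, 9
The 2 values of 9 occupy positions 4–5 → average rank (4+5)/2 = 4.5.
J has value 9 min → rank 4.5.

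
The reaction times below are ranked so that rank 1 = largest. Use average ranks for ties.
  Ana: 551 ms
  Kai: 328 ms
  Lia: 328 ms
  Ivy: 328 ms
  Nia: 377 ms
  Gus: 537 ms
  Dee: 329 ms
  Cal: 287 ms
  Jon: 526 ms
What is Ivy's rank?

Sorted (descending): 551, 537, 526, 377, 329, 328, 328, 328, 287
The 3 values of 328 occupy positions 6–8 → average rank 7.
Ivy has value 328 ms → rank 7.

7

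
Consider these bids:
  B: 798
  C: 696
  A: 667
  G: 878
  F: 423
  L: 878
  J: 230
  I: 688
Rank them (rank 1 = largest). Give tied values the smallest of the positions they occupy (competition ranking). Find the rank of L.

Sorted (descending): 878, 878, 798, 696, 688, 667, 423, 230
The 2 values of 878 occupy positions 1–2 → each gets rank 1.
L has value 878 → rank 1.

1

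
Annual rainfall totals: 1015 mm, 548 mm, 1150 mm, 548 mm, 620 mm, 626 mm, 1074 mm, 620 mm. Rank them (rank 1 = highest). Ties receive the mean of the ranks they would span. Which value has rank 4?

Sorted (descending): 1150, 1074, 1015, 626, 620, 620, 548, 548
The 2 values of 620 occupy positions 5–6 → average rank (5+6)/2 = 5.5.
The 2 values of 548 occupy positions 7–8 → average rank (7+8)/2 = 7.5.
Rank 4 → value 626.

626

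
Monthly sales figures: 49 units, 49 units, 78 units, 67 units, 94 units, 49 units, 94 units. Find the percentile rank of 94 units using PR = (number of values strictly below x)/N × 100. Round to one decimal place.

N = 7.
Strictly below 94: 5. Equal to 94: 2.
PR = 5/7 × 100 = 71.4

71.4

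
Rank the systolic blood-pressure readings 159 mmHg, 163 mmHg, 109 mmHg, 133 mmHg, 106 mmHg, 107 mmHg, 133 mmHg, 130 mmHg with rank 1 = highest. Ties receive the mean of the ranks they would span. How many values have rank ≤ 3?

Sorted (descending): 163, 159, 133, 133, 130, 109, 107, 106
The 2 values of 133 occupy positions 3–4 → average rank (3+4)/2 = 3.5.
Ranks ≤ 3: {1, 2} → 2 values.

2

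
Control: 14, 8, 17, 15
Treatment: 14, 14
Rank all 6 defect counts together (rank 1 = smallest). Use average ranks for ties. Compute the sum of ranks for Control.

15

Sorted (ascending): 8, 14, 14, 14, 15, 17
The 3 values of 14 occupy positions 2–4 → average rank 3.
Control values → pooled ranks: 14→3, 8→1, 17→6, 15→5
Rank sum = 3 + 1 + 6 + 5 = 15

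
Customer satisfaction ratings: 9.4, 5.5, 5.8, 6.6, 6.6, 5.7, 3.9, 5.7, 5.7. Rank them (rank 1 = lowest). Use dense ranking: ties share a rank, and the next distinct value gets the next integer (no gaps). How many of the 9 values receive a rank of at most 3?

Sorted (ascending): 3.9, 5.5, 5.7, 5.7, 5.7, 5.8, 6.6, 6.6, 9.4
The 3 values of 5.7 share dense rank 3.
The 2 values of 6.6 share dense rank 5.
Remaining distinct values take the next consecutive integers.
Ranks ≤ 3: {1, 2, 3, 3, 3} → 5 values.

5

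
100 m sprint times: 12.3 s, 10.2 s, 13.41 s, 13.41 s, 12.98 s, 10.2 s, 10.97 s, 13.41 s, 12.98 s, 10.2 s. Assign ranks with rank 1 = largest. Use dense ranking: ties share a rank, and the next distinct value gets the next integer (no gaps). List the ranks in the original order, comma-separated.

3, 5, 1, 1, 2, 5, 4, 1, 2, 5

Sorted (descending): 13.41, 13.41, 13.41, 12.98, 12.98, 12.3, 10.97, 10.2, 10.2, 10.2
The 3 values of 13.41 share dense rank 1.
The 2 values of 12.98 share dense rank 2.
The 3 values of 10.2 share dense rank 5.
Remaining distinct values take the next consecutive integers.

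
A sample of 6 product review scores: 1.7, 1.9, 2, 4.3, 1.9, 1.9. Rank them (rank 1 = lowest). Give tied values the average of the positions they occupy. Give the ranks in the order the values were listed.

1, 3, 5, 6, 3, 3

Sorted (ascending): 1.7, 1.9, 1.9, 1.9, 2, 4.3
The 3 values of 1.9 occupy positions 2–4 → average rank 3.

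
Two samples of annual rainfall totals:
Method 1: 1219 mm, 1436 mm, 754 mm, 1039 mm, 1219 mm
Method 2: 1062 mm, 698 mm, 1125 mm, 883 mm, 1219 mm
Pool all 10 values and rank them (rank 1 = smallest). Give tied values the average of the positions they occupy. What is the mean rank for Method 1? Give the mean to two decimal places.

Sorted (ascending): 698, 754, 883, 1039, 1062, 1125, 1219, 1219, 1219, 1436
The 3 values of 1219 occupy positions 7–9 → average rank 8.
Method 1 values → pooled ranks: 1219→8, 1436→10, 754→2, 1039→4, 1219→8
Mean rank = (8 + 10 + 2 + 4 + 8) / 5 = 6.40

6.40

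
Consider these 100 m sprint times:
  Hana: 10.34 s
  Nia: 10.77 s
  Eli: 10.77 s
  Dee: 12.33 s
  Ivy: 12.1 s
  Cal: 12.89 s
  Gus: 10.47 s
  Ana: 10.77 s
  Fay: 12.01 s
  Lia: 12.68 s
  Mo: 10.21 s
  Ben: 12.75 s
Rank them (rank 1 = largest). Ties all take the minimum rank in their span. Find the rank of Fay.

6

Sorted (descending): 12.89, 12.75, 12.68, 12.33, 12.1, 12.01, 10.77, 10.77, 10.77, 10.47, 10.34, 10.21
The 3 values of 10.77 occupy positions 7–9 → each gets rank 7.
Fay has value 12.01 s → rank 6.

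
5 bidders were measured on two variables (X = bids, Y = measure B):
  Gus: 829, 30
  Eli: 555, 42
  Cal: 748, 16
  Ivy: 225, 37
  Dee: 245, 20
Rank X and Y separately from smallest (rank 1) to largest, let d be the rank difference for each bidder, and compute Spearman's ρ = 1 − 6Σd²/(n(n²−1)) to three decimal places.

Ranks of variable 1: 5, 3, 4, 1, 2
Ranks of variable 2: 3, 5, 1, 4, 2
d = r₁ − r₂: 2, -2, 3, -3, 0
d²: 4, 4, 9, 9, 0; Σd² = 26
ρ = 1 − 6·26/(5·24) = 1 − 156/120 = -0.300

-0.300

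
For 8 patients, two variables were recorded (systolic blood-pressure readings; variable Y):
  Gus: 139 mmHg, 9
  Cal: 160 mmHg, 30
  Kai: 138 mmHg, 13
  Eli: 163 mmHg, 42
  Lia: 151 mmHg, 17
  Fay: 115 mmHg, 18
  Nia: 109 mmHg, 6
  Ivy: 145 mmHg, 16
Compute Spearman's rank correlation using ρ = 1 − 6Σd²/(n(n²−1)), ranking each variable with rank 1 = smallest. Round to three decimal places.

0.738

Ranks of variable 1: 4, 7, 3, 8, 6, 2, 1, 5
Ranks of variable 2: 2, 7, 3, 8, 5, 6, 1, 4
d = r₁ − r₂: 2, 0, 0, 0, 1, -4, 0, 1
d²: 4, 0, 0, 0, 1, 16, 0, 1; Σd² = 22
ρ = 1 − 6·22/(8·63) = 1 − 132/504 = 0.738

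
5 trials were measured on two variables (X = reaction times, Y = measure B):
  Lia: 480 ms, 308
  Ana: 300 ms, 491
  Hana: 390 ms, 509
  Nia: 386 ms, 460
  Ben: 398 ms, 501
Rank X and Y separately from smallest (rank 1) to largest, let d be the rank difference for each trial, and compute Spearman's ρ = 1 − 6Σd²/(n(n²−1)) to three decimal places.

Ranks of variable 1: 5, 1, 3, 2, 4
Ranks of variable 2: 1, 3, 5, 2, 4
d = r₁ − r₂: 4, -2, -2, 0, 0
d²: 16, 4, 4, 0, 0; Σd² = 24
ρ = 1 − 6·24/(5·24) = 1 − 144/120 = -0.200

-0.200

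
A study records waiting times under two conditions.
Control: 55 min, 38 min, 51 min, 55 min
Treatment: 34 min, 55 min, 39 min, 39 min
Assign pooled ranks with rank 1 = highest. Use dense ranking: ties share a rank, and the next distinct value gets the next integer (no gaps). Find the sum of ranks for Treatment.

Sorted (descending): 55, 55, 55, 51, 39, 39, 38, 34
The 3 values of 55 share dense rank 1.
The 2 values of 39 share dense rank 3.
Remaining distinct values take the next consecutive integers.
Treatment values → pooled ranks: 34→5, 55→1, 39→3, 39→3
Rank sum = 5 + 1 + 3 + 3 = 12

12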